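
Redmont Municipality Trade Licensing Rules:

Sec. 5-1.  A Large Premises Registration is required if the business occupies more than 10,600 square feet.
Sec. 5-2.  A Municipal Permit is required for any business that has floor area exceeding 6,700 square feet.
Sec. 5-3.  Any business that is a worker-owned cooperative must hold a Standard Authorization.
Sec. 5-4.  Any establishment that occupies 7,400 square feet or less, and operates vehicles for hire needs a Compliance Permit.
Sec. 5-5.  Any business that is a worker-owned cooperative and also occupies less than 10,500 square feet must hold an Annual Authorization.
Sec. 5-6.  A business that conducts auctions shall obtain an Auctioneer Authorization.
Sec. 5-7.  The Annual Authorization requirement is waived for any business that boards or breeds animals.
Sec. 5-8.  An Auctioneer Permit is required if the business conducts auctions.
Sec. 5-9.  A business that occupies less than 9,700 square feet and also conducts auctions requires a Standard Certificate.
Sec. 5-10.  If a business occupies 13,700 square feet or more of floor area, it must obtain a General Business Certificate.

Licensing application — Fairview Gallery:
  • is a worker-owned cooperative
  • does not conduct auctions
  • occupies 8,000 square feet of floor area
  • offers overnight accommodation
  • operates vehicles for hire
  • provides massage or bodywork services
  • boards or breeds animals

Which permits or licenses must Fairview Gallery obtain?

Sec. 5-1. floor area 8,000 square feet ≤ 10,600 square feet → Large Premises Registration not required.
Sec. 5-2. floor area 8,000 square feet > 6,700 square feet → Municipal Permit required.
Sec. 5-3. is a worker-owned cooperative → Standard Authorization required.
Sec. 5-4. floor area 8,000 square feet > 7,400 square feet; operates vehicles for hire → Compliance Permit not required.
Sec. 5-5. is a worker-owned cooperative; floor area 8,000 square feet < 10,500 square feet → Annual Authorization required.
Sec. 5-6. does not conduct auctions → Auctioneer Authorization not required.
Sec. 5-7. boards or breeds animals → exempt from Annual Authorization.
Sec. 5-8. does not conduct auctions → Auctioneer Permit not required.
Sec. 5-9. floor area 8,000 square feet < 9,700 square feet; does not conduct auctions → Standard Certificate not required.
Sec. 5-10. floor area 8,000 square feet < 13,700 square feet → General Business Certificate not required.

Municipal Permit, Standard Authorization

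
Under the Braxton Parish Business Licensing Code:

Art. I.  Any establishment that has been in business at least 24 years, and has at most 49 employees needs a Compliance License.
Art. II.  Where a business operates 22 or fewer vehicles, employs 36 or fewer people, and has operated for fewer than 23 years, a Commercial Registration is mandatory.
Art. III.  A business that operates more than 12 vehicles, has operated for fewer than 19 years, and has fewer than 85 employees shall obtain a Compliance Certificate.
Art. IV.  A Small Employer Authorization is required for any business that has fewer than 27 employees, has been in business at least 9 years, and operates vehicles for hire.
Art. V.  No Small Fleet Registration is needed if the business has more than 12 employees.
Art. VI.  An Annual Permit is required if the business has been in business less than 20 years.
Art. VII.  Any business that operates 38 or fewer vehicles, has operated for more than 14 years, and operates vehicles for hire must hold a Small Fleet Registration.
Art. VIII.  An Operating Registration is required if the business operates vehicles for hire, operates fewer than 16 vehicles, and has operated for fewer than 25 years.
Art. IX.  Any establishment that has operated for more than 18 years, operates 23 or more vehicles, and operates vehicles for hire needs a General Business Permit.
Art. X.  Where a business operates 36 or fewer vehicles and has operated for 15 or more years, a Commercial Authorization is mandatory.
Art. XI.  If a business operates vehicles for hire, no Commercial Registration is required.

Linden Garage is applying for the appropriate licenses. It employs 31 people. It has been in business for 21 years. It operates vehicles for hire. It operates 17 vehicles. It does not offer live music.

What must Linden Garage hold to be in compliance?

Commercial Authorization

Art. I. years in business 21 < 24; employees 31 ≤ 49 → Compliance License not required.
Art. II. vehicles 17 ≤ 22; employees 31 ≤ 36; years in business 21 < 23 → Commercial Registration required.
Art. III. vehicles 17 > 12; years in business 21 ≥ 19; employees 31 < 85 → Compliance Certificate not required.
Art. IV. employees 31 ≥ 27; years in business 21 ≥ 9; operates vehicles for hire → Small Employer Authorization not required.
Art. V. employees 31 > 12 → exempt from Small Fleet Registration.
Art. VI. years in business 21 ≥ 20 → Annual Permit not required.
Art. VII. vehicles 17 ≤ 38; years in business 21 > 14; operates vehicles for hire → Small Fleet Registration required.
Art. VIII. operates vehicles for hire; vehicles 17 ≥ 16; years in business 21 < 25 → Operating Registration not required.
Art. IX. years in business 21 > 18; vehicles 17 < 23; operates vehicles for hire → General Business Permit not required.
Art. X. vehicles 17 ≤ 36; years in business 21 ≥ 15 → Commercial Authorization required.
Art. XI. operates vehicles for hire → exempt from Commercial Registration.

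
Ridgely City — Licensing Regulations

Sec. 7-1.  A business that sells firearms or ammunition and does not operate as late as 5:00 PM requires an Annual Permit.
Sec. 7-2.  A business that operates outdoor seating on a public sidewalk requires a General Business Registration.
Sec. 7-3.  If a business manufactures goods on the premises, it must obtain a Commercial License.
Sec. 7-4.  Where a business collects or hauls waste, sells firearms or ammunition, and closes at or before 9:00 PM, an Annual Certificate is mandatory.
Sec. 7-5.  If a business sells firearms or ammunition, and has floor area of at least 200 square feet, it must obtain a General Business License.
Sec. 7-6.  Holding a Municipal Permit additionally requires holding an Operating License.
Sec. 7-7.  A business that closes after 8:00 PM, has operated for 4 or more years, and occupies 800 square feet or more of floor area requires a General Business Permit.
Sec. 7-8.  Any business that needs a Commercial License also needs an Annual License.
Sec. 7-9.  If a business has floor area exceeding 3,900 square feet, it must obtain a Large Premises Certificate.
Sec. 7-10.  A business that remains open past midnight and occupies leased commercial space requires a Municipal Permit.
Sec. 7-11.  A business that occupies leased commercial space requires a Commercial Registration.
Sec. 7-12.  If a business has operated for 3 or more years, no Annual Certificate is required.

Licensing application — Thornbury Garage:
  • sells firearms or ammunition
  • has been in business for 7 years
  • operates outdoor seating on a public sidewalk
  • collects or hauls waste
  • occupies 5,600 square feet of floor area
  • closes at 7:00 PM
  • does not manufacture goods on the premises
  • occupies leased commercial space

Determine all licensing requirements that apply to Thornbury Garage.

Commercial Registration, General Business License, General Business Registration, Large Premises Certificate

Sec. 7-1. sells firearms or ammunition; closes 7:00 PM, after 5:00 PM → Annual Permit not required.
Sec. 7-2. operates outdoor seating on a public sidewalk → General Business Registration required.
Sec. 7-3. does not manufacture goods on the premises → Commercial License not required.
Sec. 7-4. collects or hauls waste; sells firearms or ammunition; closes 7:00 PM, at/before 9:00 PM → Annual Certificate required.
Sec. 7-5. sells firearms or ammunition; floor area 5,600 square feet ≥ 200 square feet → General Business License required.
Sec. 7-6. Municipal Permit is not required → no effect.
Sec. 7-7. closes 7:00 PM, at/before 8:00 PM; years in business 7 ≥ 4; floor area 5,600 square feet ≥ 800 square feet → General Business Permit not required.
Sec. 7-8. Commercial License is not required → no effect.
Sec. 7-9. floor area 5,600 square feet > 3,900 square feet → Large Premises Certificate required.
Sec. 7-10. closes 7:00 PM, at/before midnight; occupies leased commercial space → Municipal Permit not required.
Sec. 7-11. occupies leased commercial space → Commercial Registration required.
Sec. 7-12. years in business 7 ≥ 3 → exempt from Annual Certificate.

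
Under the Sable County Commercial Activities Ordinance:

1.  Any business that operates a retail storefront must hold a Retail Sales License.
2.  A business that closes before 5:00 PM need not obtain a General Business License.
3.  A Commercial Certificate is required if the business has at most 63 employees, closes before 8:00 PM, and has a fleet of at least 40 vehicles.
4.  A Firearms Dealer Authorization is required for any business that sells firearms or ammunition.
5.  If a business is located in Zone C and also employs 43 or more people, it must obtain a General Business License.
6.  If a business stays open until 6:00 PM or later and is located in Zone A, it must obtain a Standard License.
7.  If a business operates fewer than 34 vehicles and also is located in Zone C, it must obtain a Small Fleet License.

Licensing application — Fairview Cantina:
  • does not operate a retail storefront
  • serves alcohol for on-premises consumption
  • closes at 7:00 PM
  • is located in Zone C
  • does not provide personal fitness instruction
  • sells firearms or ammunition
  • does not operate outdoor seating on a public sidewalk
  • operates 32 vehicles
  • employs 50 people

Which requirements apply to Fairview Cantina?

1. does not operate a retail storefront → Retail Sales License not required.
2. closes 7:00 PM, after 5:00 PM → General Business License exemption does not apply.
3. employees 50 ≤ 63; closes 7:00 PM, at/before 8:00 PM; vehicles 32 < 40 → Commercial Certificate not required.
4. sells firearms or ammunition → Firearms Dealer Authorization required.
5. is located in Zone C; employees 50 ≥ 43 → General Business License required.
6. closes 7:00 PM, after 6:00 PM; is located in Zone C (not: is located in Zone A) → Standard License not required.
7. vehicles 32 < 34; is located in Zone C → Small Fleet License required.

Firearms Dealer Authorization, General Business License, Small Fleet License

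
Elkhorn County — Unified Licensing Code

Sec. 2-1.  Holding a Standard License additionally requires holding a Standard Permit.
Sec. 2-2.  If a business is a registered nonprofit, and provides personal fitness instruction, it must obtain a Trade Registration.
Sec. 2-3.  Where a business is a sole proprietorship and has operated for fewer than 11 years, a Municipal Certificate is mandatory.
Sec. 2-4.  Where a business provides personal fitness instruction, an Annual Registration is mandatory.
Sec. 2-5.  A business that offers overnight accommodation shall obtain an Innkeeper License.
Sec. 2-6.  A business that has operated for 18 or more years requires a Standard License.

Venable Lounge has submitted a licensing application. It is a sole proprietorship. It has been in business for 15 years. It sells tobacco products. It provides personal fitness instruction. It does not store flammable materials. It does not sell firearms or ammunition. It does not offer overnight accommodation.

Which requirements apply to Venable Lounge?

Sec. 2-1. Standard License is not required → no effect.
Sec. 2-2. is a sole proprietorship (not: is a registered nonprofit); provides personal fitness instruction → Trade Registration not required.
Sec. 2-3. is a sole proprietorship; years in business 15 ≥ 11 → Municipal Certificate not required.
Sec. 2-4. provides personal fitness instruction → Annual Registration required.
Sec. 2-5. does not offer overnight accommodation → Innkeeper License not required.
Sec. 2-6. years in business 15 < 18 → Standard License not required.

Annual Registration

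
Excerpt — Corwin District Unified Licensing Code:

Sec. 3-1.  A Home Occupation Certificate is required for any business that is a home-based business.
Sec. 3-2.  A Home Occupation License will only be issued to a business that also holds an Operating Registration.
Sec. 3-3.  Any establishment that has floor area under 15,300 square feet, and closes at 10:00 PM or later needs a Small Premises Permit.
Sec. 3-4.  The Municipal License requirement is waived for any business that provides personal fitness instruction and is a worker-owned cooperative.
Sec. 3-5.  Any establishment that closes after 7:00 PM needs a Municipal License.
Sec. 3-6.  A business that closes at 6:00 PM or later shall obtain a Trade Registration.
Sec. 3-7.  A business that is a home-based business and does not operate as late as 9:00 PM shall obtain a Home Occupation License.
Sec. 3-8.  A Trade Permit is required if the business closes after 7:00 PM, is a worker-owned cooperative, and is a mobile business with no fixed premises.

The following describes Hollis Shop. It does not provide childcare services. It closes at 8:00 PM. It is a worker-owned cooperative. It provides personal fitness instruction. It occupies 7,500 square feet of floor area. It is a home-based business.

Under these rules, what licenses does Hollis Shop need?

Home Occupation Certificate, Home Occupation License, Operating Registration, Trade Registration

Sec. 3-1. is a home-based business → Home Occupation Certificate required.
Sec. 3-2. Home Occupation License is required → Operating Registration also required.
Sec. 3-3. floor area 7,500 square feet < 15,300 square feet; closes 8:00 PM, at/before 10:00 PM → Small Premises Permit not required.
Sec. 3-4. provides personal fitness instruction; is a worker-owned cooperative → exempt from Municipal License.
Sec. 3-5. closes 8:00 PM, after 7:00 PM → Municipal License required.
Sec. 3-6. closes 8:00 PM, after 6:00 PM → Trade Registration required.
Sec. 3-7. is a home-based business; closes 8:00 PM, at/before 9:00 PM → Home Occupation License required.
Sec. 3-8. closes 8:00 PM, after 7:00 PM; is a worker-owned cooperative; is a home-based business (not: is a mobile business with no fixed premises) → Trade Permit not required.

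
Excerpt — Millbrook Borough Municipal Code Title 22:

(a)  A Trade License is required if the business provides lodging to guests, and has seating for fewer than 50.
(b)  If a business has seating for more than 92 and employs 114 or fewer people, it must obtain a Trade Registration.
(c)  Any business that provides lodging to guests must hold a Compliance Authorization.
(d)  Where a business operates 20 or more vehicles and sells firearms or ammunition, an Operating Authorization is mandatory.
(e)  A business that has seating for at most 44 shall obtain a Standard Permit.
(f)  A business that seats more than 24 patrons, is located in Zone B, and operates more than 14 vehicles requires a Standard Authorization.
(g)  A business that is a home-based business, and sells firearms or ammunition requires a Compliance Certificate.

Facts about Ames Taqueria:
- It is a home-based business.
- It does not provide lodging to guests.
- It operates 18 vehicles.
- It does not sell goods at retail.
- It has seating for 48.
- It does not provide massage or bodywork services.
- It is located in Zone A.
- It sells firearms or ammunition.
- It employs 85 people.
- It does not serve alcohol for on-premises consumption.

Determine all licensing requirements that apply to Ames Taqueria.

Compliance Certificate

(a) does not provide lodging to guests; seating 48 < 50 → Trade License not required.
(b) seating 48 ≤ 92; employees 85 ≤ 114 → Trade Registration not required.
(c) does not provide lodging to guests → Compliance Authorization not required.
(d) vehicles 18 < 20; sells firearms or ammunition → Operating Authorization not required.
(e) seating 48 > 44 → Standard Permit not required.
(f) seating 48 > 24; is located in Zone A (not: is located in Zone B); vehicles 18 > 14 → Standard Authorization not required.
(g) is a home-based business; sells firearms or ammunition → Compliance Certificate required.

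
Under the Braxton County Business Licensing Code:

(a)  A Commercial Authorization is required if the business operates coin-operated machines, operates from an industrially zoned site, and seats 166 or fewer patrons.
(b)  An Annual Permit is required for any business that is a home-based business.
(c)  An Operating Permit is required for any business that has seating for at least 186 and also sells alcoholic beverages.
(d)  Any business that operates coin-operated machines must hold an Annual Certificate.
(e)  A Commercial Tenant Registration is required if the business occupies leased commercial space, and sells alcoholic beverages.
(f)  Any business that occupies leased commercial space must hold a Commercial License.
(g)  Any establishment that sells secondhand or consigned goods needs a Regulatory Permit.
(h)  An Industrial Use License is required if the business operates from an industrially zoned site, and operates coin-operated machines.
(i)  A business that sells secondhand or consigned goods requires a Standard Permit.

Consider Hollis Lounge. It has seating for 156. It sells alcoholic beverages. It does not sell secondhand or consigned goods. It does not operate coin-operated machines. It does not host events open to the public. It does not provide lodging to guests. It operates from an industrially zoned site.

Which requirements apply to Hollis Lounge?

(a) does not operate coin-operated machines; operates from an industrially zoned site; seating 156 ≤ 166 → Commercial Authorization not required.
(b) operates from an industrially zoned site (not: is a home-based business) → Annual Permit not required.
(c) seating 156 < 186; sells alcoholic beverages → Operating Permit not required.
(d) does not operate coin-operated machines → Annual Certificate not required.
(e) operates from an industrially zoned site (not: occupies leased commercial space); sells alcoholic beverages → Commercial Tenant Registration not required.
(f) operates from an industrially zoned site (not: occupies leased commercial space) → Commercial License not required.
(g) does not sell secondhand or consigned goods → Regulatory Permit not required.
(h) operates from an industrially zoned site; does not operate coin-operated machines → Industrial Use License not required.
(i) does not sell secondhand or consigned goods → Standard Permit not required.

None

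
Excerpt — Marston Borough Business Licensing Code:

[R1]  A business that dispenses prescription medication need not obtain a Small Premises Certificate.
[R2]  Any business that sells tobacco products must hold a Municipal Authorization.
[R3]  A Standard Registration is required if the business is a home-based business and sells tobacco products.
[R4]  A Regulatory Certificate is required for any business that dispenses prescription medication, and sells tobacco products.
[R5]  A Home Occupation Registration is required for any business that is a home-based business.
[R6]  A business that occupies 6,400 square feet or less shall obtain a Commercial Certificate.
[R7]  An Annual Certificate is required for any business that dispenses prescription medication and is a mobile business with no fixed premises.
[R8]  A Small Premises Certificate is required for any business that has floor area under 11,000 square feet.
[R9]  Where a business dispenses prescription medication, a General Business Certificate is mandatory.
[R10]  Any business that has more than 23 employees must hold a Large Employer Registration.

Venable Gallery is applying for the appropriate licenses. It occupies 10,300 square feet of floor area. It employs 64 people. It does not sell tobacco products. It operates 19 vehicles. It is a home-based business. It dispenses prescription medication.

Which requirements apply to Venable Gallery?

General Business Certificate, Home Occupation Registration, Large Employer Registration

[R1] dispenses prescription medication → exempt from Small Premises Certificate.
[R2] does not sell tobacco products → Municipal Authorization not required.
[R3] is a home-based business; does not sell tobacco products → Standard Registration not required.
[R4] dispenses prescription medication; does not sell tobacco products → Regulatory Certificate not required.
[R5] is a home-based business → Home Occupation Registration required.
[R6] floor area 10,300 square feet > 6,400 square feet → Commercial Certificate not required.
[R7] dispenses prescription medication; is a home-based business (not: is a mobile business with no fixed premises) → Annual Certificate not required.
[R8] floor area 10,300 square feet < 11,000 square feet → Small Premises Certificate required.
[R9] dispenses prescription medication → General Business Certificate required.
[R10] employees 64 > 23 → Large Employer Registration required.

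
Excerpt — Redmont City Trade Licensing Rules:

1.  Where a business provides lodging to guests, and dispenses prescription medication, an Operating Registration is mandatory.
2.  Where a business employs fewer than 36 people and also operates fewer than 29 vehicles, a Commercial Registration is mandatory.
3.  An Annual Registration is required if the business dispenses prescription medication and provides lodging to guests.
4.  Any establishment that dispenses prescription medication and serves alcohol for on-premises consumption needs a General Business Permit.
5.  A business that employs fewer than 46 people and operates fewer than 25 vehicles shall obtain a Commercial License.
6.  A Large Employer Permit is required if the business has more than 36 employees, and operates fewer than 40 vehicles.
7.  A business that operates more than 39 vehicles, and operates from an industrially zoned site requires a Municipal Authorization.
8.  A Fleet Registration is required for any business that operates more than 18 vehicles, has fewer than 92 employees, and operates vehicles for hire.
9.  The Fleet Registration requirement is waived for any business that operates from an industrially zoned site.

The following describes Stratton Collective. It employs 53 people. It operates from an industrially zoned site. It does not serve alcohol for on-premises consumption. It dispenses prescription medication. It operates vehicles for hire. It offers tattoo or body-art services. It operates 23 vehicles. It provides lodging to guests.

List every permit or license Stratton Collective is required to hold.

1. provides lodging to guests; dispenses prescription medication → Operating Registration required.
2. employees 53 ≥ 36; vehicles 23 < 29 → Commercial Registration not required.
3. dispenses prescription medication; provides lodging to guests → Annual Registration required.
4. dispenses prescription medication; does not serve alcohol for on-premises consumption → General Business Permit not required.
5. employees 53 ≥ 46; vehicles 23 < 25 → Commercial License not required.
6. employees 53 > 36; vehicles 23 < 40 → Large Employer Permit required.
7. vehicles 23 ≤ 39; operates from an industrially zoned site → Municipal Authorization not required.
8. vehicles 23 > 18; employees 53 < 92; operates vehicles for hire → Fleet Registration required.
9. operates from an industrially zoned site → exempt from Fleet Registration.

Annual Registration, Large Employer Permit, Operating Registration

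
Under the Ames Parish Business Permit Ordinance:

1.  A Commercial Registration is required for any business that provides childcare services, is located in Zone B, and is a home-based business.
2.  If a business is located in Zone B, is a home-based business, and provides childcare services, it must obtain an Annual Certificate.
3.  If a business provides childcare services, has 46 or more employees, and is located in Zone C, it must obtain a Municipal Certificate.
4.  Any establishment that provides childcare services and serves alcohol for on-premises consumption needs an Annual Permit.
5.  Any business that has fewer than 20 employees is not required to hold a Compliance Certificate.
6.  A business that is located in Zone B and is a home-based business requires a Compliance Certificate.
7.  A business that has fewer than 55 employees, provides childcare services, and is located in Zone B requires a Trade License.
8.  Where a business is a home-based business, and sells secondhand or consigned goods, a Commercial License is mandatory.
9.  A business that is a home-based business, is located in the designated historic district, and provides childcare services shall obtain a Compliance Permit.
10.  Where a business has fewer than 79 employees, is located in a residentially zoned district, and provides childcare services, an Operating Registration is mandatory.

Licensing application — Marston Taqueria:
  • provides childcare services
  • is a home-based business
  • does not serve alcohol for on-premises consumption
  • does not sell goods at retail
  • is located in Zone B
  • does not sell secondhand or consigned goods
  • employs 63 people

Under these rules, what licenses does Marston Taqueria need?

1. provides childcare services; is located in Zone B; is a home-based business → Commercial Registration required.
2. is located in Zone B; is a home-based business; provides childcare services → Annual Certificate required.
3. provides childcare services; employees 63 ≥ 46; is located in Zone B (not: is located in Zone C) → Municipal Certificate not required.
4. provides childcare services; does not serve alcohol for on-premises consumption → Annual Permit not required.
5. employees 63 ≥ 20 → Compliance Certificate exemption does not apply.
6. is located in Zone B; is a home-based business → Compliance Certificate required.
7. employees 63 ≥ 55; provides childcare services; is located in Zone B → Trade License not required.
8. is a home-based business; does not sell secondhand or consigned goods → Commercial License not required.
9. is a home-based business; is located in Zone B (not: is located in the designated historic district); provides childcare services → Compliance Permit not required.
10. employees 63 < 79; is located in Zone B (not: is located in a residentially zoned district); provides childcare services → Operating Registration not required.

Annual Certificate, Commercial Registration, Compliance Certificate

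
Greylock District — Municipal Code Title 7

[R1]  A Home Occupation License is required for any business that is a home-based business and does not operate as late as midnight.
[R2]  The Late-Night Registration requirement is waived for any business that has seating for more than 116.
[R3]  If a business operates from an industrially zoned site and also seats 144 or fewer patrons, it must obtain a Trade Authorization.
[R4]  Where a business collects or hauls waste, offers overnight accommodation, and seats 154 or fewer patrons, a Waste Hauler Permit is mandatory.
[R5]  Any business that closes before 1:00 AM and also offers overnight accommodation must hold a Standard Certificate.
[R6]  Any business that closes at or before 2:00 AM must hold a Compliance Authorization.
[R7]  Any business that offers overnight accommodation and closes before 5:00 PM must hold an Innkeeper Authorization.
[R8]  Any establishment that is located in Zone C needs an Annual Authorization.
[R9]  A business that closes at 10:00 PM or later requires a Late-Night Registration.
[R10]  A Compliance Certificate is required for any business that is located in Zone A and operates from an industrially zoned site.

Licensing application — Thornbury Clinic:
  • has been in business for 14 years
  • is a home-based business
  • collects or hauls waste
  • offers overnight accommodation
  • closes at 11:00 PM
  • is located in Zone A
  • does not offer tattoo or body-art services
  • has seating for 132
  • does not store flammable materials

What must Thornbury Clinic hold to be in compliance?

Compliance Authorization, Home Occupation License, Standard Certificate, Waste Hauler Permit

[R1] is a home-based business; closes 11:00 PM, at/before midnight → Home Occupation License required.
[R2] seating 132 > 116 → exempt from Late-Night Registration.
[R3] is a home-based business (not: operates from an industrially zoned site); seating 132 ≤ 144 → Trade Authorization not required.
[R4] collects or hauls waste; offers overnight accommodation; seating 132 ≤ 154 → Waste Hauler Permit required.
[R5] closes 11:00 PM, at/before 1:00 AM; offers overnight accommodation → Standard Certificate required.
[R6] closes 11:00 PM, at/before 2:00 AM → Compliance Authorization required.
[R7] offers overnight accommodation; closes 11:00 PM, after 5:00 PM → Innkeeper Authorization not required.
[R8] is located in Zone A (not: is located in Zone C) → Annual Authorization not required.
[R9] closes 11:00 PM, after 10:00 PM → Late-Night Registration required.
[R10] is located in Zone A; is a home-based business (not: operates from an industrially zoned site) → Compliance Certificate not required.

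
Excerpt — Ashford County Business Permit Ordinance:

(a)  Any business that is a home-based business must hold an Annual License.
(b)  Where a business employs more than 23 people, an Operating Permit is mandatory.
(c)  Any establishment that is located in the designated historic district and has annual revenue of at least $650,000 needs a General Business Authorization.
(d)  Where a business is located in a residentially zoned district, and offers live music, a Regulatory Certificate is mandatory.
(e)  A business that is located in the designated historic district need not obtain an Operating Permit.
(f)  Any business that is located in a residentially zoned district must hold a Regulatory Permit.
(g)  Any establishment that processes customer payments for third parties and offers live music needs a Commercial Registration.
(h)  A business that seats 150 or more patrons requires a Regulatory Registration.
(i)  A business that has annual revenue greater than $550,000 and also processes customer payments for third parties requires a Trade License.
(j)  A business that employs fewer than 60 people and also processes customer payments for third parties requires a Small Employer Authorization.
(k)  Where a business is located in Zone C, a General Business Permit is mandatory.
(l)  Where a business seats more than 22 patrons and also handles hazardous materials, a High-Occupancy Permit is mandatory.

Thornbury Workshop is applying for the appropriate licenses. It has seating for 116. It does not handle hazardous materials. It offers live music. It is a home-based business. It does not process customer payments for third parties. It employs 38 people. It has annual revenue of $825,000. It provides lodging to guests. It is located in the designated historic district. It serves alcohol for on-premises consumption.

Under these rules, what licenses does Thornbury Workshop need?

(a) is a home-based business → Annual License required.
(b) employees 38 > 23 → Operating Permit required.
(c) is located in the designated historic district; revenue $825,000 ≥ $650,000 → General Business Authorization required.
(d) is located in the designated historic district (not: is located in a residentially zoned district); offers live music → Regulatory Certificate not required.
(e) is located in the designated historic district → exempt from Operating Permit.
(f) is located in the designated historic district (not: is located in a residentially zoned district) → Regulatory Permit not required.
(g) does not process customer payments for third parties; offers live music → Commercial Registration not required.
(h) seating 116 < 150 → Regulatory Registration not required.
(i) revenue $825,000 > $550,000; does not process customer payments for third parties → Trade License not required.
(j) employees 38 < 60; does not process customer payments for third parties → Small Employer Authorization not required.
(k) is located in the designated historic district (not: is located in Zone C) → General Business Permit not required.
(l) seating 116 > 22; does not handle hazardous materials → High-Occupancy Permit not required.

Annual License, General Business Authorization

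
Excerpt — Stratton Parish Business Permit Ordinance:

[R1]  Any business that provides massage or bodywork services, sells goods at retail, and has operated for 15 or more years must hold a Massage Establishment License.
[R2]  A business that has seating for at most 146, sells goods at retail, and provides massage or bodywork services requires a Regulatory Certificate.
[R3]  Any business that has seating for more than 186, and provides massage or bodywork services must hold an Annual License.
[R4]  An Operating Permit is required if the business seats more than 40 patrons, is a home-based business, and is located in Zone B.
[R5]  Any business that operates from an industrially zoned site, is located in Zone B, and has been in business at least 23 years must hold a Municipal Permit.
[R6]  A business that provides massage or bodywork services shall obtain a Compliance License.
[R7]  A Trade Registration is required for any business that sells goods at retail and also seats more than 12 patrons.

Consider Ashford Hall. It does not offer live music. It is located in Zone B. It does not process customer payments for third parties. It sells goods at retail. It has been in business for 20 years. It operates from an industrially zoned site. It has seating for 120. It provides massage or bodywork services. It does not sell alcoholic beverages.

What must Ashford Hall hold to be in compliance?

[R1] provides massage or bodywork services; sells goods at retail; years in business 20 ≥ 15 → Massage Establishment License required.
[R2] seating 120 ≤ 146; sells goods at retail; provides massage or bodywork services → Regulatory Certificate required.
[R3] seating 120 ≤ 186; provides massage or bodywork services → Annual License not required.
[R4] seating 120 > 40; operates from an industrially zoned site (not: is a home-based business); is located in Zone B → Operating Permit not required.
[R5] operates from an industrially zoned site; is located in Zone B; years in business 20 < 23 → Municipal Permit not required.
[R6] provides massage or bodywork services → Compliance License required.
[R7] sells goods at retail; seating 120 > 12 → Trade Registration required.

Compliance License, Massage Establishment License, Regulatory Certificate, Trade Registration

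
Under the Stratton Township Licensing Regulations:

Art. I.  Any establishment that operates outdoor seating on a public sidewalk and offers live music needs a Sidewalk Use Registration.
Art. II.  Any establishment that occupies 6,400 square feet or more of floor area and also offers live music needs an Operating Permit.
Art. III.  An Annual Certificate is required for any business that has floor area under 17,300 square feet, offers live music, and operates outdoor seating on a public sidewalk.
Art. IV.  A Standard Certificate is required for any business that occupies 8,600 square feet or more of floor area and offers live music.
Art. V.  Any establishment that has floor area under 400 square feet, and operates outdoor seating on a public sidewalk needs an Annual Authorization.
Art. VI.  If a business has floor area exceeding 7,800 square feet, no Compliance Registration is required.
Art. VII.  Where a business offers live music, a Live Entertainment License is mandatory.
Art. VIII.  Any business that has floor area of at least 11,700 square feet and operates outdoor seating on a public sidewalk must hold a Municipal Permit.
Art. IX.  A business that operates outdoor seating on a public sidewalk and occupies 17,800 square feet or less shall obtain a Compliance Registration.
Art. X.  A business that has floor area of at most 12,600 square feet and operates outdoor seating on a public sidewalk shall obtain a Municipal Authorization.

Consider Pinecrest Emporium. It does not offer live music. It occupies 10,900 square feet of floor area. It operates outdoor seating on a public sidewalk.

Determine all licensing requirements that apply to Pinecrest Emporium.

Art. I. operates outdoor seating on a public sidewalk; does not offer live music → Sidewalk Use Registration not required.
Art. II. floor area 10,900 square feet ≥ 6,400 square feet; does not offer live music → Operating Permit not required.
Art. III. floor area 10,900 square feet < 17,300 square feet; does not offer live music; operates outdoor seating on a public sidewalk → Annual Certificate not required.
Art. IV. floor area 10,900 square feet ≥ 8,600 square feet; does not offer live music → Standard Certificate not required.
Art. V. floor area 10,900 square feet ≥ 400 square feet; operates outdoor seating on a public sidewalk → Annual Authorization not required.
Art. VI. floor area 10,900 square feet > 7,800 square feet → exempt from Compliance Registration.
Art. VII. does not offer live music → Live Entertainment License not required.
Art. VIII. floor area 10,900 square feet < 11,700 square feet; operates outdoor seating on a public sidewalk → Municipal Permit not required.
Art. IX. operates outdoor seating on a public sidewalk; floor area 10,900 square feet ≤ 17,800 square feet → Compliance Registration required.
Art. X. floor area 10,900 square feet ≤ 12,600 square feet; operates outdoor seating on a public sidewalk → Municipal Authorization required.

Municipal Authorization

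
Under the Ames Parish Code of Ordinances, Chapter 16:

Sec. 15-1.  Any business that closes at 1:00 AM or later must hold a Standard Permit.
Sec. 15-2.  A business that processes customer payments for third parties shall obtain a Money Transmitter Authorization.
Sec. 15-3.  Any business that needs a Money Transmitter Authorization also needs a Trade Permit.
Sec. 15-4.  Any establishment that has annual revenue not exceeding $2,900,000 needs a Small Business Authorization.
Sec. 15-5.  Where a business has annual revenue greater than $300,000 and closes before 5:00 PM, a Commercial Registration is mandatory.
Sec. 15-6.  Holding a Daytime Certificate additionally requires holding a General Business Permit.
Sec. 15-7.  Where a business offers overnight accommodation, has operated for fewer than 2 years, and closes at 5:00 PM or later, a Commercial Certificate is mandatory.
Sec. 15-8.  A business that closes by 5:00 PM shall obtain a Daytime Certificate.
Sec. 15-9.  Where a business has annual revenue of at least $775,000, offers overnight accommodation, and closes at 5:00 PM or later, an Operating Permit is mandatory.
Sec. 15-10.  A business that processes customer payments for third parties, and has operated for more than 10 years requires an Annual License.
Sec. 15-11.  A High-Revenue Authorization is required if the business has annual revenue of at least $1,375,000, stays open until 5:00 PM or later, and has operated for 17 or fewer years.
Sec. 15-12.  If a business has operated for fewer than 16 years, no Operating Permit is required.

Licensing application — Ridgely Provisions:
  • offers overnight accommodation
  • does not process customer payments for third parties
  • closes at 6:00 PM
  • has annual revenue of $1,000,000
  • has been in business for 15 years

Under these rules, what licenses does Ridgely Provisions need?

Small Business Authorization

Sec. 15-1. closes 6:00 PM, at/before 1:00 AM → Standard Permit not required.
Sec. 15-2. does not process customer payments for third parties → Money Transmitter Authorization not required.
Sec. 15-3. Money Transmitter Authorization is not required → no effect.
Sec. 15-4. revenue $1,000,000 ≤ $2,900,000 → Small Business Authorization required.
Sec. 15-5. revenue $1,000,000 > $300,000; closes 6:00 PM, after 5:00 PM → Commercial Registration not required.
Sec. 15-6. Daytime Certificate is not required → no effect.
Sec. 15-7. offers overnight accommodation; years in business 15 ≥ 2; closes 6:00 PM, after 5:00 PM → Commercial Certificate not required.
Sec. 15-8. closes 6:00 PM, after 5:00 PM → Daytime Certificate not required.
Sec. 15-9. revenue $1,000,000 ≥ $775,000; offers overnight accommodation; closes 6:00 PM, after 5:00 PM → Operating Permit required.
Sec. 15-10. does not process customer payments for third parties; years in business 15 > 10 → Annual License not required.
Sec. 15-11. revenue $1,000,000 < $1,375,000; closes 6:00 PM, after 5:00 PM; years in business 15 ≤ 17 → High-Revenue Authorization not required.
Sec. 15-12. years in business 15 < 16 → exempt from Operating Permit.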